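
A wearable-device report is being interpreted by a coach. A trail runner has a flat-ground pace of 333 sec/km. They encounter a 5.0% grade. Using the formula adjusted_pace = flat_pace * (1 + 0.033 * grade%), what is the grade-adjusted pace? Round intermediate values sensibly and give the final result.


Grade factor = 1 + 0.033 * 5.0 = 1.165
Adjusted = 333 * 1.165 = 387.95 sec/km

387.95 s/km


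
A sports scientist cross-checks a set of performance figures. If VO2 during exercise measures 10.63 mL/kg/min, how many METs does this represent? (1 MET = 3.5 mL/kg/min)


METs = VO2 / 3.5 = 10.63 / 3.5 = 3.04

3.04 METs


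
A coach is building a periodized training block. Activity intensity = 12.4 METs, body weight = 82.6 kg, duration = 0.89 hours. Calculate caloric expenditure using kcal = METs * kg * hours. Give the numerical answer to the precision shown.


kcal = 12.4 * 82.6 * 0.89
= 1024.24 * 0.89
= 911.57 kcal

911.57 kcal


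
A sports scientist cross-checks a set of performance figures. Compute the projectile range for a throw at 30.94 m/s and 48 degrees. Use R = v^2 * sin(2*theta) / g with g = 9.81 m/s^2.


Two times the angle = 96 degrees
sin(96) = 0.994522
R = 957.2836 * 0.994522 / 9.81 = 97.048 m

97.048 m


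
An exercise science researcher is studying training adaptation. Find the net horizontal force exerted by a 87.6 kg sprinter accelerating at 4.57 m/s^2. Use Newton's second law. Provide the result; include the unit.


Newton's second law: F = m * a
F = 87.6 * 4.57 = 400.33 N

400.33 N


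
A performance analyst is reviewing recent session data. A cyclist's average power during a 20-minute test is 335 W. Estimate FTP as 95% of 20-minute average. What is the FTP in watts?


FTP = 20-min power * 0.95
= 335 * 0.95
= 318.25 W

318.25 W


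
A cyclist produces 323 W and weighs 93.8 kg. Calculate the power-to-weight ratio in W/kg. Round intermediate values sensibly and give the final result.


P/W = power / mass
= 323 / 93.8
= 3.443 W/kg

3.443 W/kg


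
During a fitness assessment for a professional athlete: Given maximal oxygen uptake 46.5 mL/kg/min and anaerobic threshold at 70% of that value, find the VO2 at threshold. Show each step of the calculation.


Percentage as decimal = 0.7
VO2 at AT = 46.5 * 0.7 = 32.55 mL/kg/min

32.55 mL/kg/min


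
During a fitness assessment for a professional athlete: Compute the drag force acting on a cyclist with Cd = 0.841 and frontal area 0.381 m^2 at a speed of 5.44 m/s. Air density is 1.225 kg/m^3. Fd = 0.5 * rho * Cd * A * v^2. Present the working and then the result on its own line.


Step 1: v^2 = 29.5936
Step 2: Fd = 0.5 * 1.225 * 0.841 * 0.381 * 29.5936
= 5.808 N

5.808 N


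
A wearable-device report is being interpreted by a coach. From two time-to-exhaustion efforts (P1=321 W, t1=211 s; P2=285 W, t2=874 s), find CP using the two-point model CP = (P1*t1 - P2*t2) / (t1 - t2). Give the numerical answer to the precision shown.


Work in trial 1 = 67731 J
Work in trial 2 = 249090 J
Delta work = -181359 J
Delta time = -663 s
CP = -181359 / -663 = 273.54 W

273.54 W


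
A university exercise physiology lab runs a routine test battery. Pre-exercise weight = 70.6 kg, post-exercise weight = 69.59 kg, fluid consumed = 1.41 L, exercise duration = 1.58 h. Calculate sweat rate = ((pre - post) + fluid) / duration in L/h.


Weight loss = 70.6 - 69.59 = 1.01 kg (approx L)
Total sweat = 1.01 + 1.41 = 2.42 L
Sweat rate = 2.42 / 1.58 = 1.532 L/h

1.532 L/h


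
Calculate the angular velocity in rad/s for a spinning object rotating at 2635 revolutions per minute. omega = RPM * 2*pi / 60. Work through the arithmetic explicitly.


omega = RPM * 2*pi / 60
= 2635 * 6.28318531 / 60
= 275.937 rad/s

275.937 rad/s


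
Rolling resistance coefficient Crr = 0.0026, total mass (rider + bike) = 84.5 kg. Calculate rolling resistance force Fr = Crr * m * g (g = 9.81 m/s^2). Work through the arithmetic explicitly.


Fr = Crr * m * g
= 0.0026 * 84.5 * 9.81
= 2.155 N

2.155 N


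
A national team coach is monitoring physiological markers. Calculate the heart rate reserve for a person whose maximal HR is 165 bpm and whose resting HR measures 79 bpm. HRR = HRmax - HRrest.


HRmax = 165 bpm
HRrest = 79 bpm
HRR = 165 - 79 = 86 bpm

86 bpm


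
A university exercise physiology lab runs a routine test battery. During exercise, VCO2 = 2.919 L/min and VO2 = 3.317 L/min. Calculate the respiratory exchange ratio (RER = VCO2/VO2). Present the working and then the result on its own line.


RER = VCO2 / VO2
= 2.919 / 3.317
= 0.88

0.88


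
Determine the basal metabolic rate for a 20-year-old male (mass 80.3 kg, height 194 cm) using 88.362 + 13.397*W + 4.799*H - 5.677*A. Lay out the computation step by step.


BMR = 88.362 + 13.397*80.3 + 4.799*194 - 5.677*20
= 1981.61 kcal/day

1981.61 kcal/day


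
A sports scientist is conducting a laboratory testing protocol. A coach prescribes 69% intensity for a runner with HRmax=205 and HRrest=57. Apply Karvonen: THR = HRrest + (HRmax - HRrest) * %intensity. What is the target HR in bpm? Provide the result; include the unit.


Heart rate reserve = 205 - 57 = 148
Intensity fraction = 69 / 100 = 0.69
THR = 57 + 148 * 0.69 = 159.12 bpm

159.12 bpm


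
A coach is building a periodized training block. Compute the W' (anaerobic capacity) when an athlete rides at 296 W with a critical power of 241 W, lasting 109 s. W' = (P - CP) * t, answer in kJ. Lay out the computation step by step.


Above-CP power = 55 W
Duration = 109 s
W' = 55 * 109 = 5995 J
Convert: 5995 / 1000 = 5.995 kJ

5.995 kJ


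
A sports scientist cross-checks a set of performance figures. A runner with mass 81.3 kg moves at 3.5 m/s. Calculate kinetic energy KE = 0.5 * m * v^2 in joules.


v^2 = 3.5^2 = 12.25
KE = 0.5 * 81.3 * 12.25
= 497.96 J

497.96 J


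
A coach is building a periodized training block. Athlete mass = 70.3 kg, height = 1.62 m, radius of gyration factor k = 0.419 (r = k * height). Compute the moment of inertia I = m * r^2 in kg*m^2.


r = k * height = 0.419 * 1.62 = 0.67878 m
r^2 = 0.67878^2 = 0.460742
I = 70.3 * 0.460742 = 32.39 kg*m^2

32.39 kg*m^2


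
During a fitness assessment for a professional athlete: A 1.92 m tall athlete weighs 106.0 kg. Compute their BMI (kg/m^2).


height^2 = 3.6864 m^2
BMI = 106.0 / 3.6864 = 28.75 kg/m^2

28.75 kg/m^2


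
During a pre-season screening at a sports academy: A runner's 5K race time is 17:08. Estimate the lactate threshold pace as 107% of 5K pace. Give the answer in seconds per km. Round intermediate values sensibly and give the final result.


Total race time = 17*60 + 8 = 1028 seconds
5K pace = 1028 / 5 = 205.6 sec/km
LT pace = 205.6 * 1.07 = 219.99 sec/km

219.99 s/km


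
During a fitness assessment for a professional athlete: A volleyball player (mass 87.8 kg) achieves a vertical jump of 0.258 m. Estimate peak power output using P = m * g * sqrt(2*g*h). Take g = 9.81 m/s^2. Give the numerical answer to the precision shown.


2 * g * h = 2 * 9.81 * 0.258 = 5.06196
sqrt(5.06196) = 2.24988 m/s
P = 87.8 * 9.81 * 2.24988 = 1937.86 W

1937.86 W


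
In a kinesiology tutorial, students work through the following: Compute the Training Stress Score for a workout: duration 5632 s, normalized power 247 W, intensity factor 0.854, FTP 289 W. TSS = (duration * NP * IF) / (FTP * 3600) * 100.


Product = 5632 * 247 * 0.854 = 1188002.816
Base = 289 * 3600 = 1040400
TSS = 1188002.816 / 1040400 * 100 = 114.19

114.19 TSS


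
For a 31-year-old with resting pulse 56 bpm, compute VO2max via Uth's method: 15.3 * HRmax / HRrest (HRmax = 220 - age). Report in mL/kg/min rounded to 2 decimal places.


Step 1: HRmax = 220 - 31 = 189 bpm
Step 2: Ratio = 189 / 56 = 3.375
Step 3: VO2max = 15.3 * 3.375 = 51.64 mL/kg/min

51.64 mL/kg/min


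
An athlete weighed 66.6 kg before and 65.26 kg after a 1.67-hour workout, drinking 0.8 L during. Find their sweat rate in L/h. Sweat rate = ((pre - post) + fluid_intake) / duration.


Body mass change = 1.34 kg
Total sweat loss = 1.34 + 0.8 = 2.14 L
Rate = 2.14 / 1.67 = 1.281 L/h

1.281 L/h


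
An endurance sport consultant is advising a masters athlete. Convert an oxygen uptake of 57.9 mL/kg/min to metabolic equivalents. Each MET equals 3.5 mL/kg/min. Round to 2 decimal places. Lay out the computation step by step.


One MET = 3.5 mL/kg/min
Number of METs = 57.9 / 3.5
= 16.54 METs

16.54 METs


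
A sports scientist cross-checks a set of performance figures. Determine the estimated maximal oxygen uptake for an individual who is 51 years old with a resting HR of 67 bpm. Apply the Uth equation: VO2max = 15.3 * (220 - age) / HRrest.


HRmax = 220 - 51 = 169
VO2max = 15.3 * (169 / 67)
= 15.3 * 2.5224
= 38.59 mL/kg/min

38.59 mL/kg/min


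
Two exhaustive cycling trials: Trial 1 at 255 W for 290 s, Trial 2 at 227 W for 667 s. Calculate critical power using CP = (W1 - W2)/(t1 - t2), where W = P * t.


W1 = 255 * 290 = 73950 J
W2 = 227 * 667 = 151409 J
CP = (73950 - 151409) / (290 - 667)
= -77459 / -377
= 205.46 W

205.46 W


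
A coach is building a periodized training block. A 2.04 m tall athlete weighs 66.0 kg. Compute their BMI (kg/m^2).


height^2 = 4.1616 m^2
BMI = 66.0 / 4.1616 = 15.86 kg/m^2

15.86 kg/m^2


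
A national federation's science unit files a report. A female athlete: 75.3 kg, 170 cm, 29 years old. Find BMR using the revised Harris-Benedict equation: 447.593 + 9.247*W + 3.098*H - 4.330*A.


Intercept = 447.593
Weight contribution = 9.247 * 75.3 = 696.2991
Height contribution = 3.098 * 170 = 526.66
Age contribution = 4.33 * 29 = 125.57
BMR = 447.593 + 696.2991 + 526.66 - 125.57
= 1544.98 kcal/day

1544.98 kcal/day


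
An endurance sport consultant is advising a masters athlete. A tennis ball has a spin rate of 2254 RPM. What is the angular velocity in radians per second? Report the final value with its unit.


Convert RPM to rad/s: multiply by 2*pi and divide by 60
omega = 2254 * 2 * pi / 60
= 236.038 rad/s

236.038 rad/s


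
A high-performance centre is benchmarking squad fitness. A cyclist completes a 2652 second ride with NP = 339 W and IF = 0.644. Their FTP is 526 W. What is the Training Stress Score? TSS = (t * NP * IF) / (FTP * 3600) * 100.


t * NP * IF = 2652 * 339 * 0.644 = 578974.032
FTP * 3600 = 1893600
TSS = (578974.032 / 1893600) * 100 = 30.58

30.58 TSS


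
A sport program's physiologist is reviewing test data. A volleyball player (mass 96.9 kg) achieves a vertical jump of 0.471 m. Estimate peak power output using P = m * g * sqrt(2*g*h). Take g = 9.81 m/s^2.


2 * g * h = 2 * 9.81 * 0.471 = 9.24102
sqrt(9.24102) = 3.039905 m/s
P = 96.9 * 9.81 * 3.039905 = 2889.7 W

2889.7 W


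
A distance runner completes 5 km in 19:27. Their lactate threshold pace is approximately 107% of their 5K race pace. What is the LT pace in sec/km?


Convert to seconds: 19 min 27 s = 1167 s
Pace per km = 1167 / 5 = 233.4 s/km
LT pace = 233.4 * 1.07 = 249.74 s/km

249.74 s/km


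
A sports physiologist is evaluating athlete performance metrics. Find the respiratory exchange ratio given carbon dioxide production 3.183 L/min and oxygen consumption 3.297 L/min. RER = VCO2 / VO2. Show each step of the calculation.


VCO2 = 3.183 L/min
VO2 = 3.297 L/min
RER = 3.183 / 3.297 = 0.9654

0.9654


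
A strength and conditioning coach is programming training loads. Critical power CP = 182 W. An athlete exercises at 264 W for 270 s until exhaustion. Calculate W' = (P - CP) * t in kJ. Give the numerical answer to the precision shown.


P - CP = 264 - 182 = 82 W
W' = 82 * 270 = 22140 J
= 22140 / 1000 = 22.14 kJ

22.14 kJ


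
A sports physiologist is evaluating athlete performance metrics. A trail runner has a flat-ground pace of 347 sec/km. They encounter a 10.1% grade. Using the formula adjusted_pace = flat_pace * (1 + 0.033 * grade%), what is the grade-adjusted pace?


Grade factor = 1 + 0.033 * 10.1 = 1.3333
Adjusted = 347 * 1.3333 = 462.66 sec/km

462.66 s/km


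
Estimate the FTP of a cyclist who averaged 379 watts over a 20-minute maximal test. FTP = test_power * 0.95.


FTP = 379 * 0.95 = 360.05 W

360.05 W


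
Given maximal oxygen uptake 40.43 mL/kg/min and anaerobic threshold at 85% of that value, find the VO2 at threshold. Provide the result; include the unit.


Percentage as decimal = 0.85
VO2 at AT = 40.43 * 0.85 = 34.37 mL/kg/min

34.37 mL/kg/min


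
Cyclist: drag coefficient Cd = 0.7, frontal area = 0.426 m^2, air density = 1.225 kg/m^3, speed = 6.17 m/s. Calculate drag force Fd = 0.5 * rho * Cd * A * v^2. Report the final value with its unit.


v^2 = 6.17^2 = 38.0689
Fd = 0.5 * 1.225 * 0.7 * 0.426 * 38.0689
= 6.953 N

6.953 N


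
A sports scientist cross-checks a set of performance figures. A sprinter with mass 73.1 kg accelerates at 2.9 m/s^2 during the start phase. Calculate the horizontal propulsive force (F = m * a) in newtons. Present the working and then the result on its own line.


F = m * a
= 73.1 * 2.9
= 211.99 N

211.99 N


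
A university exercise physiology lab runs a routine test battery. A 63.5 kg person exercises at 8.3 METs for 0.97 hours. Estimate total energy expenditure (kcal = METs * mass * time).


Energy = METs * mass(kg) * time(h)
= 8.3 * 63.5 * 0.97
= 511.24 kcal

511.24 kcal


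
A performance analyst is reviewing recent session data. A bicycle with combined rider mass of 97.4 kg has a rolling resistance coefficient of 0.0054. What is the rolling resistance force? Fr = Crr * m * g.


Fr = 0.0054 * 97.4 * 9.81
= 0.52596 * 9.81
= 5.16 N

5.16 N


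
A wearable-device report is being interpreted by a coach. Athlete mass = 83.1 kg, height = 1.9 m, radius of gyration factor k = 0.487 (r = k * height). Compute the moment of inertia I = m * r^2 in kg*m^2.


r = k * height = 0.487 * 1.9 = 0.9253 m
r^2 = 0.9253^2 = 0.85618
I = 83.1 * 0.85618 = 71.149 kg*m^2

71.149 kg*m^2


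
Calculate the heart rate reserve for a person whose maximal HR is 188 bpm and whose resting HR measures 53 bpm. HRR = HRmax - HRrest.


HRmax = 188 bpm
HRrest = 53 bpm
HRR = 188 - 53 = 135 bpm

135 bpm


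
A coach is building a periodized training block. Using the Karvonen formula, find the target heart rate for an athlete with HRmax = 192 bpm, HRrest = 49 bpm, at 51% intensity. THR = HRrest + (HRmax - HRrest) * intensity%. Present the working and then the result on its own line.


HRR = 192 - 49 = 143
THR = 49 + 143 * 0.51
= 49 + 72.93
= 121.93 bpm

121.93 bpm


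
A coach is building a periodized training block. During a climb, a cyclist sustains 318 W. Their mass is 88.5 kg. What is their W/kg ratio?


Power-to-weight = 318 W / 88.5 kg
= 3.593 W/kg

3.593 W/kg


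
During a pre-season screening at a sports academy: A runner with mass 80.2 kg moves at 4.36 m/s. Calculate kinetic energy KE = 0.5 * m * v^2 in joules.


v^2 = 4.36^2 = 19.0096
KE = 0.5 * 80.2 * 19.0096
= 762.28 J

762.28 J


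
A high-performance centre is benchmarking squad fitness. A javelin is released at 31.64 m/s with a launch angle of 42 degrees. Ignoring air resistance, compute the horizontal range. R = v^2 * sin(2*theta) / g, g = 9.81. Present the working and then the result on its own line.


Launch speed squared = 1001.0896
sin(2 * 42 deg) = 0.994522
Range = 1001.0896 * 0.994522 / 9.81
= 101.489 m

101.489 m


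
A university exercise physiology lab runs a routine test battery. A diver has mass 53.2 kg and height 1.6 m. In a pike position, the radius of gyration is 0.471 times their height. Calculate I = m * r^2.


r = 0.471 * 1.6 = 0.7536 m
I = m * r^2 = 53.2 * 0.567913 = 30.213 kg*m^2

30.213 kg*m^2


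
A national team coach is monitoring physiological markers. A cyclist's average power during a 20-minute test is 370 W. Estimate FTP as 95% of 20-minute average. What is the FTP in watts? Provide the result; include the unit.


FTP = 20-min power * 0.95
= 370 * 0.95
= 351.5 W

351.5 W


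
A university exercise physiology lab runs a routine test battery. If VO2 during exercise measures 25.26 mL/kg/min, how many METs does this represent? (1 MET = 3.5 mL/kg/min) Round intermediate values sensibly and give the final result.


METs = VO2 / 3.5 = 25.26 / 3.5 = 7.22

7.22 METs


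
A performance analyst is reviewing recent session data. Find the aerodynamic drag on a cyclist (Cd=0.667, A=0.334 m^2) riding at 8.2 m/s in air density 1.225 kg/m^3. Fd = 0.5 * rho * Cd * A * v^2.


Fd = 0.5 * 1.225 * 0.667 * 0.334 * 8.2^2
= 0.5 * 1.225 * 0.667 * 0.334 * 67.24
= 9.175 N

9.175 N


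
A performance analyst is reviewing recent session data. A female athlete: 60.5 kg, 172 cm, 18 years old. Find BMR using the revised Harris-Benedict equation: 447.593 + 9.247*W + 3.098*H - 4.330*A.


Intercept = 447.593
Weight contribution = 9.247 * 60.5 = 559.4435
Height contribution = 3.098 * 172 = 532.856
Age contribution = 4.33 * 18 = 77.94
BMR = 447.593 + 559.4435 + 532.856 - 77.94
= 1461.95 kcal/day

1461.95 kcal/day


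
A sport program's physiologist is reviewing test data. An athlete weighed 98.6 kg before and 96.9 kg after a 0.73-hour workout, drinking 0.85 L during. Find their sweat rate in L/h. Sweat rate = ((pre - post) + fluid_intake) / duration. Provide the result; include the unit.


Body mass change = 1.7 kg
Total sweat loss = 1.7 + 0.85 = 2.55 L
Rate = 2.55 / 0.73 = 3.493 L/h

3.493 L/h


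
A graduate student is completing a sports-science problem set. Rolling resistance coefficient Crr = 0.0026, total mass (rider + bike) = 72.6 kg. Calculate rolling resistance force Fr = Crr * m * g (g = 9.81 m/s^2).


Fr = Crr * m * g
= 0.0026 * 72.6 * 9.81
= 1.852 N

1.852 N


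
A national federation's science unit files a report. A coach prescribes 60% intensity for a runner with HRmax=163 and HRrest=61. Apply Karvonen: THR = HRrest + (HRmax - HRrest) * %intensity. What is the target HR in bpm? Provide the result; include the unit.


Heart rate reserve = 163 - 61 = 102
Intensity fraction = 60 / 100 = 0.6
THR = 61 + 102 * 0.6 = 122.2 bpm

122.2 bpm


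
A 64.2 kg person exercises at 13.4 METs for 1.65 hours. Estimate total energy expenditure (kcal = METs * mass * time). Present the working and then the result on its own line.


Energy = METs * mass(kg) * time(h)
= 13.4 * 64.2 * 1.65
= 1419.46 kcal

1419.46 kcal


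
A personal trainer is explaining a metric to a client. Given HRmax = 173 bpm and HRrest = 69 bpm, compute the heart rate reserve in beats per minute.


Heart rate reserve = maximum HR minus resting HR
HRR = 173 - 69 = 104 bpm

104 bpm


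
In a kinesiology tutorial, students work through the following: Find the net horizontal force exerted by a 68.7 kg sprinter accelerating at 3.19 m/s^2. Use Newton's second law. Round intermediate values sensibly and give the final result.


Newton's second law: F = m * a
F = 68.7 * 3.19 = 219.15 N

219.15 N


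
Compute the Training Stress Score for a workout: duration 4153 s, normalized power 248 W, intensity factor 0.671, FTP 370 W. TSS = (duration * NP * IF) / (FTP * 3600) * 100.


Product = 4153 * 248 * 0.671 = 691092.424
Base = 370 * 3600 = 1332000
TSS = 691092.424 / 1332000 * 100 = 51.88

51.88 TSS


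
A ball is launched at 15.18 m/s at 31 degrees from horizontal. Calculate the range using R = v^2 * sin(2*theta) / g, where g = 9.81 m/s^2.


sin(2 * 31) = sin(62) = 0.882948
v^2 = 15.18^2 = 230.4324
R = 230.4324 * 0.882948 / 9.81
= 20.74 m

20.74 m


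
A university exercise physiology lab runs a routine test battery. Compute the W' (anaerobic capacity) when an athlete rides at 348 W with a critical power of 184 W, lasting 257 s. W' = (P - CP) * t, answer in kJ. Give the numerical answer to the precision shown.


Above-CP power = 164 W
Duration = 257 s
W' = 164 * 257 = 42148 J
Convert: 42148 / 1000 = 42.148 kJ

42.148 kJ


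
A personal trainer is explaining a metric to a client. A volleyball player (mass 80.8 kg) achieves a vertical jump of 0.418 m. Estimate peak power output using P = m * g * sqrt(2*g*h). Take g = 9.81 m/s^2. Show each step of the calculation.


2 * g * h = 2 * 9.81 * 0.418 = 8.20116
sqrt(8.20116) = 2.863767 m/s
P = 80.8 * 9.81 * 2.863767 = 2269.96 W

2269.96 W


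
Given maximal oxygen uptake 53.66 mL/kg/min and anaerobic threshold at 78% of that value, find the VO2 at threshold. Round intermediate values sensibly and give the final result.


Percentage as decimal = 0.78
VO2 at AT = 53.66 * 0.78 = 41.85 mL/kg/min

41.85 mL/kg/min


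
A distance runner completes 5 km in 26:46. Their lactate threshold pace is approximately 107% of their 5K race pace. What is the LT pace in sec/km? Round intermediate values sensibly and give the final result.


Convert to seconds: 26 min 46 s = 1606 s
Pace per km = 1606 / 5 = 321.2 s/km
LT pace = 321.2 * 1.07 = 343.68 s/km

343.68 s/km


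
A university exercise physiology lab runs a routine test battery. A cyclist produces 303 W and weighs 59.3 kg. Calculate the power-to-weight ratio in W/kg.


P/W = power / mass
= 303 / 59.3
= 5.11 W/kg

5.11 W/kg


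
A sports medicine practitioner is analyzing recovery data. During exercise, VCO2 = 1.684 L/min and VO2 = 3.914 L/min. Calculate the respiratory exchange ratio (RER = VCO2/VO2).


RER = VCO2 / VO2
= 1.684 / 3.914
= 0.4303

0.4303


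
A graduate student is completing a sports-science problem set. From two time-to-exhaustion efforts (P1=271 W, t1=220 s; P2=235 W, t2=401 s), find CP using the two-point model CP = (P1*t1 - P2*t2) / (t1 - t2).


Work in trial 1 = 59620 J
Work in trial 2 = 94235 J
Delta work = -34615 J
Delta time = -181 s
CP = -34615 / -181 = 191.24 W

191.24 W


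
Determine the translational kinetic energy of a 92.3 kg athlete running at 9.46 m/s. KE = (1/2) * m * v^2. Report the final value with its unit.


KE = 0.5 * m * v^2
= 0.5 * 92.3 * 9.46^2
= 0.5 * 92.3 * 89.4916
= 4130.04 J

4130.04 J


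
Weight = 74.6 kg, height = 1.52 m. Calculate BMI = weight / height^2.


height^2 = 1.52^2 = 2.3104
BMI = 74.6 / 2.3104 = 32.29 kg/m^2

32.29 kg/m^2


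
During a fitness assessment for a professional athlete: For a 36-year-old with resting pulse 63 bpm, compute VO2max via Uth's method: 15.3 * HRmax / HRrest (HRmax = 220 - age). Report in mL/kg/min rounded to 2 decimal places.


Step 1: HRmax = 220 - 36 = 184 bpm
Step 2: Ratio = 184 / 63 = 2.9206
Step 3: VO2max = 15.3 * 2.9206 = 44.69 mL/kg/min

44.69 mL/kg/min


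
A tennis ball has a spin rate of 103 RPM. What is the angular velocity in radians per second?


Convert RPM to rad/s: multiply by 2*pi and divide by 60
omega = 103 * 2 * pi / 60
= 10.786 rad/s

10.786 rad/s


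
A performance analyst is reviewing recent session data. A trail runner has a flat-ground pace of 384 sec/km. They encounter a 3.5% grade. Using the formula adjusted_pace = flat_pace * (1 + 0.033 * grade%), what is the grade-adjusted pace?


Grade factor = 1 + 0.033 * 3.5 = 1.1155
Adjusted = 384 * 1.1155 = 428.35 sec/km

428.35 s/km


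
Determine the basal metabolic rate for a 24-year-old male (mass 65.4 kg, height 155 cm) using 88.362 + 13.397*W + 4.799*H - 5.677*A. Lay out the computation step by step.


BMR = 88.362 + 13.397*65.4 + 4.799*155 - 5.677*24
= 1572.12 kcal/day

1572.12 kcal/day


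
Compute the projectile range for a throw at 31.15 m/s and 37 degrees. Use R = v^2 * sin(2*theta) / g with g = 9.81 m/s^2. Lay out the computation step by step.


Two times the angle = 74 degrees
sin(74) = 0.961262
R = 970.3225 * 0.961262 / 9.81 = 95.08 m

95.08 m


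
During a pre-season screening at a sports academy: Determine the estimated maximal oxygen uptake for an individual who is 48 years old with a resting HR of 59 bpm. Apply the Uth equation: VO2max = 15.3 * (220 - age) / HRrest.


HRmax = 220 - 48 = 172
VO2max = 15.3 * (172 / 59)
= 15.3 * 2.9153
= 44.6 mL/kg/min

44.6 mL/kg/min


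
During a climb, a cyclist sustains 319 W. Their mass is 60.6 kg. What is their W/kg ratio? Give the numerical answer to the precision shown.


Power-to-weight = 319 W / 60.6 kg
= 5.264 W/kg

5.264 W/kg


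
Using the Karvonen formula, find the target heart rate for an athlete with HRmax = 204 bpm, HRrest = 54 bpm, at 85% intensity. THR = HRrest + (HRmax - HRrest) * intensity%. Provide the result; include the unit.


HRR = 204 - 54 = 150
THR = 54 + 150 * 0.85
= 54 + 127.5
= 181.5 bpm

181.5 bpm


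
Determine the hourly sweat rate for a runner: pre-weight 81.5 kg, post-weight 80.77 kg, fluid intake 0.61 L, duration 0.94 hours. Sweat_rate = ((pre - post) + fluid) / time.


Mass lost = 81.5 - 80.77 = 0.73 kg
Add fluid consumed: 0.73 + 0.61 = 1.34 L total sweat
Sweat rate = 1.34 / 0.94 = 1.426 L/h

1.426 L/h


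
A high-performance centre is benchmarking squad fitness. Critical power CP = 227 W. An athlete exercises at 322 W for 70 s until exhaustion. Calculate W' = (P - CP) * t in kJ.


P - CP = 322 - 227 = 95 W
W' = 95 * 70 = 6650 J
= 6650 / 1000 = 6.65 kJ

6.65 kJ


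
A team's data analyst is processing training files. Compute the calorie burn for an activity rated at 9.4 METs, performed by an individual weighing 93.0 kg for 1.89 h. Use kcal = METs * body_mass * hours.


Product of METs and mass = 9.4 * 93.0 = 874.2
Total kcal = 874.2 * 1.89 = 1652.24 kcal

1652.24 kcal


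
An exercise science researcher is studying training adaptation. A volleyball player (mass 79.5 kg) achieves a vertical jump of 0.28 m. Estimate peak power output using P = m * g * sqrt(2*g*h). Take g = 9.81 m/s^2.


2 * g * h = 2 * 9.81 * 0.28 = 5.4936
sqrt(5.4936) = 2.343843 m/s
P = 79.5 * 9.81 * 2.343843 = 1827.95 W

1827.95 W


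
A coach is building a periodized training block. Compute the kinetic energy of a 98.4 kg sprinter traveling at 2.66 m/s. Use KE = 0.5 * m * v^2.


Velocity squared = 7.0756
KE = 0.5 * 98.4 * 7.0756 = 348.12 J

348.12 J


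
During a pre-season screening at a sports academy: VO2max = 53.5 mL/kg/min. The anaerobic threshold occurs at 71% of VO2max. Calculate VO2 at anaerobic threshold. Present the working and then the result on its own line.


AT fraction = 71 / 100 = 0.71
AT VO2 = 53.5 * 0.71
= 37.99 mL/kg/min

37.99 mL/kg/min


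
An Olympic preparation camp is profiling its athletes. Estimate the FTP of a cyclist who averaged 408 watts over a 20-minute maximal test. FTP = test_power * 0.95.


FTP = 408 * 0.95 = 387.6 W

387.6 W


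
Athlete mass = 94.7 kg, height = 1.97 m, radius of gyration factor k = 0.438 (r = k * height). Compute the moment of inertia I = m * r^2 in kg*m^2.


r = k * height = 0.438 * 1.97 = 0.86286 m
r^2 = 0.86286^2 = 0.744527
I = 94.7 * 0.744527 = 70.507 kg*m^2

70.507 kg*m^2


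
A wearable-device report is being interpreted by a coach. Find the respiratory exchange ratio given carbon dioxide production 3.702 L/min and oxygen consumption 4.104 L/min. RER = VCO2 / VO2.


VCO2 = 3.702 L/min
VO2 = 4.104 L/min
RER = 3.702 / 4.104 = 0.902

0.902


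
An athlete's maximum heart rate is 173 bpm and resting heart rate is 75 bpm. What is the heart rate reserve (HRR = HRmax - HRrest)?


HRR = HRmax - HRrest
= 173 - 75
= 98 bpm

98 bpm


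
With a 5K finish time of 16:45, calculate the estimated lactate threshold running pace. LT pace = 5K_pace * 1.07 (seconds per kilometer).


Race duration = 1005 s for 5 km
Average pace = 1005 / 5 = 201.0 s/km
LT pace = 201.0 * 1.07
= 215.07 s/km

215.07 s/km


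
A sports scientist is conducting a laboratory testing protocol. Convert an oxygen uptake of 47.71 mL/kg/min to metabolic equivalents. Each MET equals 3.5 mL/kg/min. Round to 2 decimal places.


One MET = 3.5 mL/kg/min
Number of METs = 47.71 / 3.5
= 13.63 METs

13.63 METs


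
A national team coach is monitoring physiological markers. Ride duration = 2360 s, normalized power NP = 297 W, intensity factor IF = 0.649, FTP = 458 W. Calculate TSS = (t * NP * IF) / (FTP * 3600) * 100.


Numerator = 2360 * 297 * 0.649 = 454897.08
Denominator = 458 * 3600 = 1648800
TSS = 454897.08 / 1648800 * 100
= 27.59

27.59 TSS


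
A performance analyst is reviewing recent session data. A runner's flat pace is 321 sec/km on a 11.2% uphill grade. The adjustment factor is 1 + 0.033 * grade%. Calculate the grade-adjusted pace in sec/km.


Factor = 1 + 0.033 * 11.2 = 1.3696
Adjusted pace = 321 * 1.3696
= 439.64 sec/km

439.64 s/km


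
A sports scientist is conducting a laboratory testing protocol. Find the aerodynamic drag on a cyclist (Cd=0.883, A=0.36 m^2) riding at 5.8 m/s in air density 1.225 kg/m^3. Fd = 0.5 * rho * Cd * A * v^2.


Fd = 0.5 * 1.225 * 0.883 * 0.36 * 5.8^2
= 0.5 * 1.225 * 0.883 * 0.36 * 33.64
= 6.55 N

6.55 N


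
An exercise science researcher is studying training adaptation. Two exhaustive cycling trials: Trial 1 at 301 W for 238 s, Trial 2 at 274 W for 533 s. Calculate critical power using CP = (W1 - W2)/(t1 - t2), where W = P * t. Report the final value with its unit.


W1 = 301 * 238 = 71638 J
W2 = 274 * 533 = 146042 J
CP = (71638 - 146042) / (238 - 533)
= -74404 / -295
= 252.22 W

252.22 W


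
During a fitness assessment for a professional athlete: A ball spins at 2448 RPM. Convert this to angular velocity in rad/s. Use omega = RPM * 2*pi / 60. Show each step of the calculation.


omega = 2448 * 2 * pi / 60
= 2448 * 6.28318531 / 60
= 15381.238 / 60
= 256.354 rad/s

256.354 rad/s


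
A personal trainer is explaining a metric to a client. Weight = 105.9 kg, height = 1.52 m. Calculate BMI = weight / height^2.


height^2 = 1.52^2 = 2.3104
BMI = 105.9 / 2.3104 = 45.84 kg/m^2

45.84 kg/m^2


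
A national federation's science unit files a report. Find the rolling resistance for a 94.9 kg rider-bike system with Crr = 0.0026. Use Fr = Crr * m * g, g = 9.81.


m * g = 94.9 * 9.81 = 930.969 N
Fr = 0.0026 * 930.969 = 2.421 N

2.421 N


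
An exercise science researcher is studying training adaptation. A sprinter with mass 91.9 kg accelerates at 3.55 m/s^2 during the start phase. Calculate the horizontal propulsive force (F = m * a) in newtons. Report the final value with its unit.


F = m * a
= 91.9 * 3.55
= 326.25 N

326.25 N


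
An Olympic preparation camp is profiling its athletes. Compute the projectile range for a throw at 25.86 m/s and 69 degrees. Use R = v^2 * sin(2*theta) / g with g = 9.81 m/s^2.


Two times the angle = 138 degrees
sin(138) = 0.669131
R = 668.7396 * 0.669131 / 9.81 = 45.614 m

45.614 m


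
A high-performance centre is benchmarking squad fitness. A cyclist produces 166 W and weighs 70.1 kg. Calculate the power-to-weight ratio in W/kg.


P/W = power / mass
= 166 / 70.1
= 2.368 W/kg

2.368 W/kg


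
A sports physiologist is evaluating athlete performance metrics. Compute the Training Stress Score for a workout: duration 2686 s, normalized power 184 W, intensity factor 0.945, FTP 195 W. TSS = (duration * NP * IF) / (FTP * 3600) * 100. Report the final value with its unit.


Product = 2686 * 184 * 0.945 = 467041.68
Base = 195 * 3600 = 702000
TSS = 467041.68 / 702000 * 100 = 66.53

66.53 TSS


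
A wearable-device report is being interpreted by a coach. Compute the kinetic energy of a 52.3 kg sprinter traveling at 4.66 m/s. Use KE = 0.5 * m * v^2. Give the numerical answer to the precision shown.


Velocity squared = 21.7156
KE = 0.5 * 52.3 * 21.7156 = 567.86 J

567.86 J


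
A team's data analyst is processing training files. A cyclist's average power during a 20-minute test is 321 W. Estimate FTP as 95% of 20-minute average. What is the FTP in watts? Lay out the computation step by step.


FTP = 20-min power * 0.95
= 321 * 0.95
= 304.95 W

304.95 W


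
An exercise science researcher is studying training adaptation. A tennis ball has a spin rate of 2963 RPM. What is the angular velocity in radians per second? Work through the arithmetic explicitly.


Convert RPM to rad/s: multiply by 2*pi and divide by 60
omega = 2963 * 2 * pi / 60
= 310.285 rad/s

310.285 rad/s


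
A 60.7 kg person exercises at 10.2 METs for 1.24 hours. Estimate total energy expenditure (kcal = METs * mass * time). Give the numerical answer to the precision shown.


Energy = METs * mass(kg) * time(h)
= 10.2 * 60.7 * 1.24
= 767.73 kcal

767.73 kcal


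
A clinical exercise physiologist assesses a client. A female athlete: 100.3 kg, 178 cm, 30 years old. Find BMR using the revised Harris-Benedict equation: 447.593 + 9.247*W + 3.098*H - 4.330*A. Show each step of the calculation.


Intercept = 447.593
Weight contribution = 9.247 * 100.3 = 927.4741
Height contribution = 3.098 * 178 = 551.444
Age contribution = 4.33 * 30 = 129.9
BMR = 447.593 + 927.4741 + 551.444 - 129.9
= 1796.61 kcal/day

1796.61 kcal/day


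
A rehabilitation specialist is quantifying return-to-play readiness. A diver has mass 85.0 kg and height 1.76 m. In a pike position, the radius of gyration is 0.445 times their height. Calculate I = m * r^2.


r = 0.445 * 1.76 = 0.7832 m
I = m * r^2 = 85.0 * 0.613402 = 52.139 kg*m^2

52.139 kg*m^2


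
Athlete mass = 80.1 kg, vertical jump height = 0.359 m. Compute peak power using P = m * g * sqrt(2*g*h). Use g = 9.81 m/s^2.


sqrt(2 * 9.81 * 0.359) = sqrt(7.04358) = 2.653974 m/s
P = 80.1 * 9.81 * 2.653974
= 2085.44 W

2085.44 W


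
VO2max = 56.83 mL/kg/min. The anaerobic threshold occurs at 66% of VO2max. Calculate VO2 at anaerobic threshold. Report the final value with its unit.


AT fraction = 66 / 100 = 0.66
AT VO2 = 56.83 * 0.66
= 37.51 mL/kg/min

37.51 mL/kg/min


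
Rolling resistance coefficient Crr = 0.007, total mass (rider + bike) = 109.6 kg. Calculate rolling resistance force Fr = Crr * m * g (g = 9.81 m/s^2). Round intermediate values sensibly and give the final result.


Fr = Crr * m * g
= 0.007 * 109.6 * 9.81
= 7.526 N

7.526 N


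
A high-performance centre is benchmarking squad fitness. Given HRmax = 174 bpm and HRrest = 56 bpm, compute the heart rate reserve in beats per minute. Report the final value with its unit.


Heart rate reserve = maximum HR minus resting HR
HRR = 174 - 56 = 118 bpm

118 bpm


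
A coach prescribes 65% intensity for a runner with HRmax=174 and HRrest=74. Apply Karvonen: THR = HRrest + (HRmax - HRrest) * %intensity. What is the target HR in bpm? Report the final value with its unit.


Heart rate reserve = 174 - 74 = 100
Intensity fraction = 65 / 100 = 0.65
THR = 74 + 100 * 0.65 = 139.0 bpm

139.0 bpm


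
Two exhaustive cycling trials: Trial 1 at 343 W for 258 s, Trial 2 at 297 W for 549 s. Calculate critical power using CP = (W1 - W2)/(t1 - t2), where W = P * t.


W1 = 343 * 258 = 88494 J
W2 = 297 * 549 = 163053 J
CP = (88494 - 163053) / (258 - 549)
= -74559 / -291
= 256.22 W

256.22 W


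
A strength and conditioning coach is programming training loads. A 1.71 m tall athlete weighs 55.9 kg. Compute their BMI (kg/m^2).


height^2 = 2.9241 m^2
BMI = 55.9 / 2.9241 = 19.12 kg/m^2

19.12 kg/m^2


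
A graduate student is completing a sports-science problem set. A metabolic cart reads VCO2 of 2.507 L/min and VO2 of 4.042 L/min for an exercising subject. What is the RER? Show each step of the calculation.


RER = VCO2 / VO2 = 2.507 / 4.042 = 0.6202

0.6202


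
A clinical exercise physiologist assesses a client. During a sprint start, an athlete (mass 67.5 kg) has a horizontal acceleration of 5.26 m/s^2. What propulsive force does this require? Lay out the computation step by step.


Propulsive force = mass * acceleration
= 67.5 kg * 5.26 m/s^2
= 355.05 N

355.05 N


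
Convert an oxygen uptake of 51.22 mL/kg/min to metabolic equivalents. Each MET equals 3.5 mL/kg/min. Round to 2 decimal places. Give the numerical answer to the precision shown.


One MET = 3.5 mL/kg/min
Number of METs = 51.22 / 3.5
= 14.63 METs

14.63 METs


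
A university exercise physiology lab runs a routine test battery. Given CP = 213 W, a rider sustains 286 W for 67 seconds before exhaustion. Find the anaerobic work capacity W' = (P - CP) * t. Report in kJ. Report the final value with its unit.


Excess power = 286 - 213 = 73 W
Work above CP = 73 * 67 = 4891 J
W' = 4.891 kJ

4.891 kJ


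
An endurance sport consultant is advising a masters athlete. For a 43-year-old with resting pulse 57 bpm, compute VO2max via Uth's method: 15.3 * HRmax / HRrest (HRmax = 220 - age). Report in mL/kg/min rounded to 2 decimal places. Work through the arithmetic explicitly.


Step 1: HRmax = 220 - 43 = 177 bpm
Step 2: Ratio = 177 / 57 = 3.1053
Step 3: VO2max = 15.3 * 3.1053 = 47.51 mL/kg/min

47.51 mL/kg/min


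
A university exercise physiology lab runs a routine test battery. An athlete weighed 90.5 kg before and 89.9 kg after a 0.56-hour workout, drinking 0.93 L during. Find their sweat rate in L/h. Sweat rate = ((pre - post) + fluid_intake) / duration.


Body mass change = 0.6 kg
Total sweat loss = 0.6 + 0.93 = 1.53 L
Rate = 1.53 / 0.56 = 2.732 L/h

2.732 L/h


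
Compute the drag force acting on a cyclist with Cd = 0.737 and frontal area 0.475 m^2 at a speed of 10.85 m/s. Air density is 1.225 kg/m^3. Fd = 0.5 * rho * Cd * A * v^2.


Step 1: v^2 = 117.7225
Step 2: Fd = 0.5 * 1.225 * 0.737 * 0.475 * 117.7225
= 25.242 N

25.242 N


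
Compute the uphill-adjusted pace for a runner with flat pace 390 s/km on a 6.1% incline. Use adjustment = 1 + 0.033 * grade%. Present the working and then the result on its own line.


Adjustment factor = 1 + 0.033 * 6.1 = 1.2013
Grade-adjusted pace = 390 * 1.2013 = 468.51 s/km

468.51 s/km


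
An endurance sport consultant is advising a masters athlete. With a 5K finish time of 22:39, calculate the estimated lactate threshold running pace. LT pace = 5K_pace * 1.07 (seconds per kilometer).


Race duration = 1359 s for 5 km
Average pace = 1359 / 5 = 271.8 s/km
LT pace = 271.8 * 1.07
= 290.83 s/km

290.83 s/km


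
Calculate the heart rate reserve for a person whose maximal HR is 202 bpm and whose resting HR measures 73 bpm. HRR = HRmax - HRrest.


HRmax = 202 bpm
HRrest = 73 bpm
HRR = 202 - 73 = 129 bpm

129 bpm


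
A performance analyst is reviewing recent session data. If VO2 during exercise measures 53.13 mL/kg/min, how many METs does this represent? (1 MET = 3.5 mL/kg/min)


METs = VO2 / 3.5 = 53.13 / 3.5 = 15.18

15.18 METs


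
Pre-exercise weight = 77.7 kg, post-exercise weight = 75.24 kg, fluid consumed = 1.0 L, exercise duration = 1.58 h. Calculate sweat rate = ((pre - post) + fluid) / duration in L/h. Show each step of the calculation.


Weight loss = 77.7 - 75.24 = 2.46 kg (approx L)
Total sweat = 2.46 + 1.0 = 3.46 L
Sweat rate = 3.46 / 1.58 = 2.19 L/h

2.19 L/h


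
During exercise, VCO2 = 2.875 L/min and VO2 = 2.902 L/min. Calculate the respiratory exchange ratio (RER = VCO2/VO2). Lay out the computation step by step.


RER = VCO2 / VO2
= 2.875 / 2.902
= 0.9907

0.9907


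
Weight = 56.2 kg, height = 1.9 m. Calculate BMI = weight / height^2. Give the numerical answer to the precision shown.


height^2 = 1.9^2 = 3.61
BMI = 56.2 / 3.61 = 15.57 kg/m^2

15.57 kg/m^2


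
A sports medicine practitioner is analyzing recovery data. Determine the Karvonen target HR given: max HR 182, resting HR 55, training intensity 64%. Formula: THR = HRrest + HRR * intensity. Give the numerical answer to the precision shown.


HRR = HRmax - HRrest = 182 - 55 = 127
THR = 55 + 127 * 0.64
= 136.28 bpm

136.28 bpm


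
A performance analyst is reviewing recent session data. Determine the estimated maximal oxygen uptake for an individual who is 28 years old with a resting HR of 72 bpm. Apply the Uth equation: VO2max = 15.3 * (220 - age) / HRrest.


HRmax = 220 - 28 = 192
VO2max = 15.3 * (192 / 72)
= 15.3 * 2.6667
= 40.8 mL/kg/min

40.8 mL/kg/min


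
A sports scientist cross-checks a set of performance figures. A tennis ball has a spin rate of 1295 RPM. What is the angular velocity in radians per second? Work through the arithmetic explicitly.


Convert RPM to rad/s: multiply by 2*pi and divide by 60
omega = 1295 * 2 * pi / 60
= 135.612 rad/s

135.612 rad/s
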